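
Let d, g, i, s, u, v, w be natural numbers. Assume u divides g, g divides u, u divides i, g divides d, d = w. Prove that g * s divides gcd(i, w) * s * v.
u divides g and g divides u, thus u = g. u divides i, so g divides i. Because d = w and g divides d, g divides w. g divides i, so g divides gcd(i, w). Then g * s divides gcd(i, w) * s. Then g * s divides gcd(i, w) * s * v.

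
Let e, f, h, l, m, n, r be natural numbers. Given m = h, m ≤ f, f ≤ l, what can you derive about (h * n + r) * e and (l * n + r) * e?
(h * n + r) * e ≤ (l * n + r) * e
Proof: Because m ≤ f and f ≤ l, m ≤ l. m = h, so h ≤ l. Then h * n ≤ l * n. Then h * n + r ≤ l * n + r. Then (h * n + r) * e ≤ (l * n + r) * e.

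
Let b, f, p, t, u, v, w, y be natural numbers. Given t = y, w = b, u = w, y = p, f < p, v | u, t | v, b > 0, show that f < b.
u = w and w = b, thus u = b. t = y and t | v, thus y | v. v | u, so y | u. Because u = b, y | b. Since b > 0, y ≤ b. Since y = p, p ≤ b. Since f < p, f < b.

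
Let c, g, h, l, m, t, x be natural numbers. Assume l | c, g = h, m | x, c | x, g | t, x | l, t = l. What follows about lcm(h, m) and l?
lcm(h, m) | l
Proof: t = l and g | t, so g | l. g = h, so h | l. l | c and c | x, thus l | x. x | l, so x = l. m | x, so m | l. h | l, so lcm(h, m) | l.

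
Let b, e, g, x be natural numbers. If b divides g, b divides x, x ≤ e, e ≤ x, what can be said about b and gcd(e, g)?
b divides gcd(e, g)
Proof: x ≤ e and e ≤ x, so x = e. Since b divides x, b divides e. Since b divides g, b divides gcd(e, g).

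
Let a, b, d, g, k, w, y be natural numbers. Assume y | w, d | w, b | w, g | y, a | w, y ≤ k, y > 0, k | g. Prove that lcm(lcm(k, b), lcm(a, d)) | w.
k | g and g | y, thus k | y. From y > 0, k ≤ y. y ≤ k, so y = k. Since y | w, k | w. b | w, so lcm(k, b) | w. a | w and d | w, hence lcm(a, d) | w. lcm(k, b) | w, so lcm(lcm(k, b), lcm(a, d)) | w.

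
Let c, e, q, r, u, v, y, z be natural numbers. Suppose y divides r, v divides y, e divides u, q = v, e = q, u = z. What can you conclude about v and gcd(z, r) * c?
v divides gcd(z, r) * c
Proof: Because e = q and e divides u, q divides u. q = v, so v divides u. Since u = z, v divides z. Since v divides y and y divides r, v divides r. Since v divides z, v divides gcd(z, r). Then v divides gcd(z, r) * c.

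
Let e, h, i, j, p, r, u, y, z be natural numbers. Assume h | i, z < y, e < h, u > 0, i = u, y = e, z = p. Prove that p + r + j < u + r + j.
Because y = e and z < y, z < e. From z = p, p < e. e < h, so p < h. Since i = u and h | i, h | u. u > 0, so h ≤ u. Since p < h, p < u. Then p + r < u + r. Then p + r + j < u + r + j.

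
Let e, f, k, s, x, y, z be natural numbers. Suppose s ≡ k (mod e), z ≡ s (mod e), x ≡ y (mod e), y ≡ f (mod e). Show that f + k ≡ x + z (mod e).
x ≡ y (mod e) and y ≡ f (mod e), thus x ≡ f (mod e). Because z ≡ s (mod e) and s ≡ k (mod e), z ≡ k (mod e). x ≡ f (mod e), so x + z ≡ f + k (mod e). Then f + k ≡ x + z (mod e).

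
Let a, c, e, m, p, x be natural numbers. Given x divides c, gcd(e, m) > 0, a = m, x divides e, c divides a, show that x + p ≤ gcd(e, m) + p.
a = m and c divides a, therefore c divides m. x divides c, so x divides m. Since x divides e, x divides gcd(e, m). Since gcd(e, m) > 0, x ≤ gcd(e, m). Then x + p ≤ gcd(e, m) + p.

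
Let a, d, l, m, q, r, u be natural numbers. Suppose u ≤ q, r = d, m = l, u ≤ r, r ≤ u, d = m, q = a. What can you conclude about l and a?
l ≤ a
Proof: r = d and d = m, so r = m. Since m = l, r = l. u ≤ r and r ≤ u, hence u = r. Because u ≤ q, r ≤ q. q = a, so r ≤ a. Since r = l, l ≤ a.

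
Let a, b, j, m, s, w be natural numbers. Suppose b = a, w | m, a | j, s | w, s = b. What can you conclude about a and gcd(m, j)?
a | gcd(m, j)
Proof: s = b and b = a, thus s = a. From s | w and w | m, s | m. Because s = a, a | m. Since a | j, a | gcd(m, j).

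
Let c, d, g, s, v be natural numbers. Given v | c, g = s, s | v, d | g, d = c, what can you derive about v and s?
v = s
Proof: Because d = c and d | g, c | g. Since g = s, c | s. Since v | c, v | s. s | v, so v = s.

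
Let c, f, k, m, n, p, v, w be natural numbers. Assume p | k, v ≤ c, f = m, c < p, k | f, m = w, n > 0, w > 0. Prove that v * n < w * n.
Since v ≤ c and c < p, v < p. f = m and m = w, thus f = w. From p | k and k | f, p | f. Because f = w, p | w. w > 0, so p ≤ w. Since v < p, v < w. Since n > 0, v * n < w * n.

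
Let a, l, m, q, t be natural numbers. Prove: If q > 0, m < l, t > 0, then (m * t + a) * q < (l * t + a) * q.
Since m < l and t > 0, m * t < l * t. Then m * t + a < l * t + a. Since q > 0, (m * t + a) * q < (l * t + a) * q.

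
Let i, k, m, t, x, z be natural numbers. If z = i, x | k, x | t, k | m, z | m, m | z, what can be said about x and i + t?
x | i + t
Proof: m | z and z | m, thus m = z. From k | m, k | z. x | k, so x | z. Since z = i, x | i. Since x | t, x | i + t.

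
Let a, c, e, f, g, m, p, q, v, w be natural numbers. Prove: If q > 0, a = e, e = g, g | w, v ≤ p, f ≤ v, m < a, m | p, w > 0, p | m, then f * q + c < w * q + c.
f ≤ v and v ≤ p, so f ≤ p. m | p and p | m, hence m = p. From a = e and e = g, a = g. Since m < a, m < g. Because m = p, p < g. Since g | w and w > 0, g ≤ w. p < g, so p < w. f ≤ p, so f < w. Since q > 0, f * q < w * q. Then f * q + c < w * q + c.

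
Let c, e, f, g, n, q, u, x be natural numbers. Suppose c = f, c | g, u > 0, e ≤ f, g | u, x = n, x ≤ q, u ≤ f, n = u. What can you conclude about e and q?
e ≤ q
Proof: c | g and g | u, so c | u. c = f, so f | u. u > 0, so f ≤ u. u ≤ f, so f = u. Since e ≤ f, e ≤ u. x = n and n = u, thus x = u. x ≤ q, so u ≤ q. Because e ≤ u, e ≤ q.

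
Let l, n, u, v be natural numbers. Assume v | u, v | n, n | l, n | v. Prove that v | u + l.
n | v and v | n, therefore n = v. n | l, so v | l. v | u, so v | u + l.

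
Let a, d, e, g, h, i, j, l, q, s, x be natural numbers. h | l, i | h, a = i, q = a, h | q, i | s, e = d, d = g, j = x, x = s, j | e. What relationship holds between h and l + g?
h | l + g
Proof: From q = a and h | q, h | a. a = i, so h | i. Since i | h, i = h. i | s, so h | s. e = d and d = g, therefore e = g. Because j = x and x = s, j = s. Since j | e, s | e. e = g, so s | g. Since h | s, h | g. h | l, so h | l + g.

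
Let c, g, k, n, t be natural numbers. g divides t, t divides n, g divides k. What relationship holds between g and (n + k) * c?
g divides (n + k) * c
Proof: From g divides t and t divides n, g divides n. From g divides k, g divides n + k. Then g divides (n + k) * c.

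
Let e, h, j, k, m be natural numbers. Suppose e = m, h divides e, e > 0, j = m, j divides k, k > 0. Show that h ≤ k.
h divides e and e > 0, therefore h ≤ e. Since e = m, h ≤ m. From j divides k and k > 0, j ≤ k. j = m, so m ≤ k. h ≤ m, so h ≤ k.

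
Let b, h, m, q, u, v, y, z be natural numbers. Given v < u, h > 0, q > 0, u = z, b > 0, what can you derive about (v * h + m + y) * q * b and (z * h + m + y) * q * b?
(v * h + m + y) * q * b < (z * h + m + y) * q * b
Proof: Because u = z and v < u, v < z. From h > 0, by multiplying by a positive, v * h < z * h. Then v * h + m < z * h + m. Then v * h + m + y < z * h + m + y. Because q > 0, by multiplying by a positive, (v * h + m + y) * q < (z * h + m + y) * q. Since b > 0, by multiplying by a positive, (v * h + m + y) * q * b < (z * h + m + y) * q * b.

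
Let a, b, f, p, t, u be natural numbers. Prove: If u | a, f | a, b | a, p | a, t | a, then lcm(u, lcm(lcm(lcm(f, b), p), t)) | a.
f | a and b | a, hence lcm(f, b) | a. p | a, so lcm(lcm(f, b), p) | a. From t | a, lcm(lcm(lcm(f, b), p), t) | a. Since u | a, lcm(u, lcm(lcm(lcm(f, b), p), t)) | a.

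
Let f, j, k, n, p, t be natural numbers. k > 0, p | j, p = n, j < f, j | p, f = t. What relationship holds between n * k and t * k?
n * k < t * k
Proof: j | p and p | j, thus j = p. p = n, so j = n. j < f, so n < f. Since f = t, n < t. Since k > 0, n * k < t * k.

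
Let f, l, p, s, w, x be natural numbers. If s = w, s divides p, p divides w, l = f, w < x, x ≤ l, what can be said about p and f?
p < f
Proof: From s = w and s divides p, w divides p. From p divides w, w = p. w < x and x ≤ l, so w < l. l = f, so w < f. w = p, so p < f.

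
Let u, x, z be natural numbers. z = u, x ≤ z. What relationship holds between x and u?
x ≤ u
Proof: z = u and x ≤ z. By substitution, x ≤ u.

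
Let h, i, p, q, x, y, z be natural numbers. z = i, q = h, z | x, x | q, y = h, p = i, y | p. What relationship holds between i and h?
i = h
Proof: z | x and x | q, hence z | q. Since q = h, z | h. z = i, so i | h. Because p = i and y | p, y | i. Since y = h, h | i. Since i | h, i = h.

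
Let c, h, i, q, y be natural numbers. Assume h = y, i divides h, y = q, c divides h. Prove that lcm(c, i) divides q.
Because h = y and y = q, h = q. From c divides h and i divides h, lcm(c, i) divides h. h = q, so lcm(c, i) divides q.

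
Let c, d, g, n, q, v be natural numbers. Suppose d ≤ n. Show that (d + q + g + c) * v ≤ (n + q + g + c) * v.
d ≤ n, hence d + q ≤ n + q. Then d + q + g ≤ n + q + g. Then d + q + g + c ≤ n + q + g + c. Then (d + q + g + c) * v ≤ (n + q + g + c) * v.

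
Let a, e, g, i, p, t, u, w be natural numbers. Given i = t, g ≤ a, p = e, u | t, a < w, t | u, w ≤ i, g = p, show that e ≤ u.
From g = p and g ≤ a, p ≤ a. p = e, so e ≤ a. Since t | u and u | t, t = u. Since i = t, i = u. Since a < w and w ≤ i, a < i. From i = u, a < u. e ≤ a, so e < u. Then e ≤ u.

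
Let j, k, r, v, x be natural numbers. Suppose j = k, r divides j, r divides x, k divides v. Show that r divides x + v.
j = k and r divides j, hence r divides k. Since k divides v, r divides v. From r divides x, r divides x + v.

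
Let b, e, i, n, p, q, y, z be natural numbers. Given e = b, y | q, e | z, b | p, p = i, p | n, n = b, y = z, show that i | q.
n = b and p | n, hence p | b. Since b | p, b = p. Since p = i, b = i. Since y = z and y | q, z | q. e | z, so e | q. Since e = b, b | q. b = i, so i | q.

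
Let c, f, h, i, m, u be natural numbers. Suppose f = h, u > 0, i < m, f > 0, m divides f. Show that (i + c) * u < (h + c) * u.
m divides f and f > 0, therefore m ≤ f. f = h, so m ≤ h. Since i < m, i < h. Then i + c < h + c. Since u > 0, by multiplying by a positive, (i + c) * u < (h + c) * u.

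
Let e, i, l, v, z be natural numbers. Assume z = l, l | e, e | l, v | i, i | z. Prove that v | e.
l | e and e | l, thus l = e. z = l, so z = e. v | i and i | z, therefore v | z. Because z = e, v | e.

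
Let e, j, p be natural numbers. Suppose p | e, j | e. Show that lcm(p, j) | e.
From p | e and j | e, because lcm divides any common multiple, lcm(p, j) | e.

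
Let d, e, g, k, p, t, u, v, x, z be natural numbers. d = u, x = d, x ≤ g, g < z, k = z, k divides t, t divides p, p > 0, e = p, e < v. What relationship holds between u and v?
u < v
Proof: x ≤ g and g < z, hence x < z. k divides t and t divides p, therefore k divides p. Since k = z, z divides p. From p > 0, z ≤ p. x < z, so x < p. Since x = d, d < p. Since d = u, u < p. e = p and e < v, hence p < v. Since u < p, u < v.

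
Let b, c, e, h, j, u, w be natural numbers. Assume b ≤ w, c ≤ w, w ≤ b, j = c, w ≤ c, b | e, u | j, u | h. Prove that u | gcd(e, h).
j = c and u | j, so u | c. Because b ≤ w and w ≤ b, b = w. Since w ≤ c and c ≤ w, w = c. b = w, so b = c. b | e, so c | e. u | c, so u | e. Since u | h, u | gcd(e, h).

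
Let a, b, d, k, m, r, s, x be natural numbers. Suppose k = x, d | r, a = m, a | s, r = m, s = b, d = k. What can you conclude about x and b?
x | b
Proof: d = k and k = x, thus d = x. Because r = m and d | r, d | m. a = m and a | s, so m | s. s = b, so m | b. d | m, so d | b. Since d = x, x | b.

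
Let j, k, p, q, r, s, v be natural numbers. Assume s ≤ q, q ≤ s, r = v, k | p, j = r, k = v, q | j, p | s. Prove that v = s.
Because k | p and p | s, k | s. k = v, so v | s. q ≤ s and s ≤ q, therefore q = s. j = r and q | j, thus q | r. Since q = s, s | r. Since r = v, s | v. Since v | s, v = s.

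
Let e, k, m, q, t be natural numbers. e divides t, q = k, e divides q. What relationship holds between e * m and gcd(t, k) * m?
e * m divides gcd(t, k) * m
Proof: q = k and e divides q, therefore e divides k. e divides t, so e divides gcd(t, k). Then e * m divides gcd(t, k) * m.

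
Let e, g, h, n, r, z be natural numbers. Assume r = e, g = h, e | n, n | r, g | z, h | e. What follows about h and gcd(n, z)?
h | gcd(n, z)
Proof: r = e and n | r, so n | e. e | n, so e = n. Since h | e, h | n. g = h and g | z, so h | z. h | n, so h | gcd(n, z).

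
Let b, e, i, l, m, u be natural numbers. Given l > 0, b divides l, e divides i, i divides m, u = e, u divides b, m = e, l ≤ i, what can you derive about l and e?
l = e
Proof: Because m = e and i divides m, i divides e. Since e divides i, i = e. From l ≤ i, l ≤ e. Because u = e and u divides b, e divides b. b divides l, so e divides l. Since l > 0, e ≤ l. l ≤ e, so l = e.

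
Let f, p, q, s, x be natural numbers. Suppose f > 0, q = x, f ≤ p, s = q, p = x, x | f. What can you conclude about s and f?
s = f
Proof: Since s = q and q = x, s = x. Since x | f and f > 0, x ≤ f. Since p = x and f ≤ p, f ≤ x. x ≤ f, so x = f. Since s = x, s = f.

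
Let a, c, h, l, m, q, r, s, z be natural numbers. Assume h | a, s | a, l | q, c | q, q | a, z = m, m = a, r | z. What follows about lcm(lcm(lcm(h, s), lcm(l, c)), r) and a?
lcm(lcm(lcm(h, s), lcm(l, c)), r) | a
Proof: h | a and s | a, hence lcm(h, s) | a. l | q and c | q, hence lcm(l, c) | q. q | a, so lcm(l, c) | a. Because lcm(h, s) | a, lcm(lcm(h, s), lcm(l, c)) | a. z = m and m = a, so z = a. Since r | z, r | a. From lcm(lcm(h, s), lcm(l, c)) | a, lcm(lcm(lcm(h, s), lcm(l, c)), r) | a.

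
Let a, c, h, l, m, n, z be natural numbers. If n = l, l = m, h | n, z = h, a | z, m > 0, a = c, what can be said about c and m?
c ≤ m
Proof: z = h and a | z, hence a | h. Because n = l and h | n, h | l. Since l = m, h | m. Because a | h, a | m. Since m > 0, a ≤ m. Since a = c, c ≤ m.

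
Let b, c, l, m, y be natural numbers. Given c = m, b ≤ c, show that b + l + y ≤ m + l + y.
From c = m and b ≤ c, b ≤ m. Then b + l ≤ m + l. Then b + l + y ≤ m + l + y.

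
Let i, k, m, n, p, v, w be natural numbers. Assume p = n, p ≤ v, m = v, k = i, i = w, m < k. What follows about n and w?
n < w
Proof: Because p = n and p ≤ v, n ≤ v. From k = i and i = w, k = w. m < k, so m < w. m = v, so v < w. n ≤ v, so n < w.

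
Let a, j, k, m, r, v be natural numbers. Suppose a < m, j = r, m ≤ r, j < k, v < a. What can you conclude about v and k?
v < k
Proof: From a < m and m ≤ r, a < r. Because v < a, v < r. From j = r and j < k, r < k. v < r, so v < k.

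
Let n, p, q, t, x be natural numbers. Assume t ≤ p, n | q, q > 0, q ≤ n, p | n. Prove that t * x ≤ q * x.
From n | q and q > 0, n ≤ q. q ≤ n, so n = q. Because p | n, p | q. Since q > 0, p ≤ q. Since t ≤ p, t ≤ q. Then t * x ≤ q * x.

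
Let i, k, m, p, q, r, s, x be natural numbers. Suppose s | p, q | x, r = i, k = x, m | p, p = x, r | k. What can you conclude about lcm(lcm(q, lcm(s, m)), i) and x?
lcm(lcm(q, lcm(s, m)), i) | x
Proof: s | p and m | p, thus lcm(s, m) | p. From p = x, lcm(s, m) | x. q | x, so lcm(q, lcm(s, m)) | x. r = i and r | k, therefore i | k. k = x, so i | x. lcm(q, lcm(s, m)) | x, so lcm(lcm(q, lcm(s, m)), i) | x.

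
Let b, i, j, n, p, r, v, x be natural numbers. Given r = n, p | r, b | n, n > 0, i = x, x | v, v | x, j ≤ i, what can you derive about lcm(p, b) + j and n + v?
lcm(p, b) + j ≤ n + v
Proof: r = n and p | r, so p | n. Since b | n, lcm(p, b) | n. Since n > 0, lcm(p, b) ≤ n. From x | v and v | x, x = v. From i = x, i = v. Since j ≤ i, j ≤ v. Since lcm(p, b) ≤ n, lcm(p, b) + j ≤ n + v.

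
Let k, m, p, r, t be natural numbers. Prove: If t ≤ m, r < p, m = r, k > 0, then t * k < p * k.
m = r and t ≤ m, hence t ≤ r. Since r < p, t < p. Combining with k > 0, by multiplying by a positive, t * k < p * k.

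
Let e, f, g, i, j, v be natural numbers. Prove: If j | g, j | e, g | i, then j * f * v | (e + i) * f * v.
Because j | g and g | i, j | i. Since j | e, j | e + i. Then j * f | (e + i) * f. Then j * f * v | (e + i) * f * v.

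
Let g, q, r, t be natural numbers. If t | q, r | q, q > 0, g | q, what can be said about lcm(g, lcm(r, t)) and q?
lcm(g, lcm(r, t)) ≤ q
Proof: r | q and t | q, thus lcm(r, t) | q. g | q, so lcm(g, lcm(r, t)) | q. q > 0, so lcm(g, lcm(r, t)) ≤ q.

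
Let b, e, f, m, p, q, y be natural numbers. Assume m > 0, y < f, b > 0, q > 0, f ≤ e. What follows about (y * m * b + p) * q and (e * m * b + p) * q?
(y * m * b + p) * q < (e * m * b + p) * q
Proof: From y < f and f ≤ e, y < e. From m > 0, y * m < e * m. b > 0, so y * m * b < e * m * b. Then y * m * b + p < e * m * b + p. From q > 0, (y * m * b + p) * q < (e * m * b + p) * q.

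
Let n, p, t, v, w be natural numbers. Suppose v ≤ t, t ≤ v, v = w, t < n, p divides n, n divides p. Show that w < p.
Since n divides p and p divides n, n = p. Since t ≤ v and v ≤ t, t = v. Since v = w, t = w. Since t < n, w < n. Since n = p, w < p.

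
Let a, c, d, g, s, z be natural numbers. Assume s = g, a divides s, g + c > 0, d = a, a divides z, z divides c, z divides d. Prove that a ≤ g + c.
s = g and a divides s, so a divides g. d = a and z divides d, so z divides a. a divides z, so z = a. Since z divides c, a divides c. a divides g, so a divides g + c. g + c > 0, so a ≤ g + c.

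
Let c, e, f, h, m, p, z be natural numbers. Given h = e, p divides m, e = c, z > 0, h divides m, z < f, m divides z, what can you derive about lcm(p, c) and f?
lcm(p, c) < f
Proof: h = e and e = c, therefore h = c. Since h divides m, c divides m. p divides m, so lcm(p, c) divides m. m divides z, so lcm(p, c) divides z. From z > 0, lcm(p, c) ≤ z. Since z < f, lcm(p, c) < f.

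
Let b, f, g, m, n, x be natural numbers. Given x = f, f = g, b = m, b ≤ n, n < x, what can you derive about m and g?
m < g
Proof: x = f and f = g, hence x = g. From b = m and b ≤ n, m ≤ n. Since n < x, m < x. x = g, so m < g.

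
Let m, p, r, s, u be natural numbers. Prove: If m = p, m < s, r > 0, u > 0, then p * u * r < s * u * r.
m = p and m < s, thus p < s. u > 0, so p * u < s * u. Because r > 0, p * u * r < s * u * r.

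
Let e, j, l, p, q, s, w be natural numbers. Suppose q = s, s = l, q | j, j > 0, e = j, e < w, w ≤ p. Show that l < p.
q = s and s = l, therefore q = l. q | j and j > 0, thus q ≤ j. From q = l, l ≤ j. From e < w and w ≤ p, e < p. e = j, so j < p. Since l ≤ j, l < p.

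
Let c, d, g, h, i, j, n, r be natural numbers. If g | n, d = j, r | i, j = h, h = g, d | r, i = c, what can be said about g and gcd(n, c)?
g | gcd(n, c)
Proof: From j = h and h = g, j = g. d = j and d | r, thus j | r. r | i, so j | i. Since i = c, j | c. j = g, so g | c. Because g | n, g | gcd(n, c).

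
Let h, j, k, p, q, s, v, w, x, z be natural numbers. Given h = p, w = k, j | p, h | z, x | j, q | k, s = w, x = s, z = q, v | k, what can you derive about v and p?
v | p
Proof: From x = s and s = w, x = w. x | j and j | p, therefore x | p. x = w, so w | p. Since w = k, k | p. Because z = q and h | z, h | q. Since h = p, p | q. q | k, so p | k. k | p, so k = p. Since v | k, v | p.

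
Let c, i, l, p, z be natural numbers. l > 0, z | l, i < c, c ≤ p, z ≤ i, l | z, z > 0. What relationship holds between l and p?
l < p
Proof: z | l and l > 0, therefore z ≤ l. l | z and z > 0, hence l ≤ z. Since z ≤ l, z = l. Because i < c and c ≤ p, i < p. Because z ≤ i, z < p. z = l, so l < p.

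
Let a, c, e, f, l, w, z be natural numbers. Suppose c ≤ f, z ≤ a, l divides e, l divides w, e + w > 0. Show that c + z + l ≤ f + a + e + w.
From c ≤ f and z ≤ a, c + z ≤ f + a. l divides e and l divides w, hence l divides e + w. Since e + w > 0, l ≤ e + w. c + z ≤ f + a, so c + z + l ≤ f + a + e + w.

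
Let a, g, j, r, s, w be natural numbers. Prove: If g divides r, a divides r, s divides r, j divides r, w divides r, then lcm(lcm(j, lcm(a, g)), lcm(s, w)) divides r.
Because a divides r and g divides r, lcm(a, g) divides r. Because j divides r, lcm(j, lcm(a, g)) divides r. s divides r and w divides r, therefore lcm(s, w) divides r. lcm(j, lcm(a, g)) divides r, so lcm(lcm(j, lcm(a, g)), lcm(s, w)) divides r.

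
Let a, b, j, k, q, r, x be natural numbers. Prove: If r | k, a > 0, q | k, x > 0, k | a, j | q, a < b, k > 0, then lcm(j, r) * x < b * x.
j | q and q | k, hence j | k. r | k, so lcm(j, r) | k. k > 0, so lcm(j, r) ≤ k. Because k | a and a > 0, k ≤ a. Since lcm(j, r) ≤ k, lcm(j, r) ≤ a. a < b, so lcm(j, r) < b. From x > 0, lcm(j, r) * x < b * x.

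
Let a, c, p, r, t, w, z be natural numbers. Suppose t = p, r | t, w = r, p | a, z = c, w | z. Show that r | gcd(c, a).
w = r and w | z, thus r | z. Since z = c, r | c. t = p and r | t, therefore r | p. Because p | a, r | a. Since r | c, r | gcd(c, a).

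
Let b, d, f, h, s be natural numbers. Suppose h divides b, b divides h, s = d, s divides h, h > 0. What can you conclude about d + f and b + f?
d + f ≤ b + f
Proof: From h divides b and b divides h, h = b. Since s = d and s divides h, d divides h. h > 0, so d ≤ h. Because h = b, d ≤ b. Then d + f ≤ b + f.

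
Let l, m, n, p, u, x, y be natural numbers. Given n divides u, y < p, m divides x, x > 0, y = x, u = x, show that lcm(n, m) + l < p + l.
u = x and n divides u, thus n divides x. Since m divides x, lcm(n, m) divides x. x > 0, so lcm(n, m) ≤ x. y = x and y < p, hence x < p. lcm(n, m) ≤ x, so lcm(n, m) < p. Then lcm(n, m) + l < p + l.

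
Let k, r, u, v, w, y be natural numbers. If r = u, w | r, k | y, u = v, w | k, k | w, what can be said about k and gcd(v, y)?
k | gcd(v, y)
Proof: w | k and k | w, hence w = k. r = u and w | r, so w | u. w = k, so k | u. Since u = v, k | v. k | y, so k | gcd(v, y).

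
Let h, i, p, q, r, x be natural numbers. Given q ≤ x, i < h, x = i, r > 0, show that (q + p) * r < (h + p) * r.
Because x = i and q ≤ x, q ≤ i. i < h, so q < h. Then q + p < h + p. Since r > 0, (q + p) * r < (h + p) * r.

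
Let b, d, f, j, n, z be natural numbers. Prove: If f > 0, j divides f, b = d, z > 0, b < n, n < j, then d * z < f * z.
b = d and b < n, so d < n. j divides f and f > 0, therefore j ≤ f. n < j, so n < f. Since d < n, d < f. Combining with z > 0, by multiplying by a positive, d * z < f * z.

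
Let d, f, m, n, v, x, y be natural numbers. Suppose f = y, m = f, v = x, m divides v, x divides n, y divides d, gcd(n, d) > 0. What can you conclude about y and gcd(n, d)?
y ≤ gcd(n, d)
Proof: Since v = x and m divides v, m divides x. From m = f, f divides x. Since x divides n, f divides n. f = y, so y divides n. From y divides d, y divides gcd(n, d). gcd(n, d) > 0, so y ≤ gcd(n, d).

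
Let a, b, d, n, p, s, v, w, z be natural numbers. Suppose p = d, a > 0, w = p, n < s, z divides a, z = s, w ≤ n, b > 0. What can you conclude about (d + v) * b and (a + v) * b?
(d + v) * b < (a + v) * b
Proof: w = p and p = d, therefore w = d. w ≤ n and n < s, therefore w < s. Since w = d, d < s. z = s and z divides a, hence s divides a. Since a > 0, s ≤ a. From d < s, d < a. Then d + v < a + v. Since b > 0, by multiplying by a positive, (d + v) * b < (a + v) * b.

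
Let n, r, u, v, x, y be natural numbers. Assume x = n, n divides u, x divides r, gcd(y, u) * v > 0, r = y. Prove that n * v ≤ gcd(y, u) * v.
Because r = y and x divides r, x divides y. From x = n, n divides y. n divides u, so n divides gcd(y, u). Then n * v divides gcd(y, u) * v. Because gcd(y, u) * v > 0, n * v ≤ gcd(y, u) * v.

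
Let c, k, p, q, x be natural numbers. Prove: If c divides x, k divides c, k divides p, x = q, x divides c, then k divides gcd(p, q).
c divides x and x divides c, hence c = x. Since x = q, c = q. Since k divides c, k divides q. Because k divides p, k divides gcd(p, q).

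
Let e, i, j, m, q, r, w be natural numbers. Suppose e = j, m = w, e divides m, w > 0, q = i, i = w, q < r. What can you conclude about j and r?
j < r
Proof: From m = w and e divides m, e divides w. Since e = j, j divides w. Since w > 0, j ≤ w. From q = i and i = w, q = w. Since q < r, w < r. j ≤ w, so j < r.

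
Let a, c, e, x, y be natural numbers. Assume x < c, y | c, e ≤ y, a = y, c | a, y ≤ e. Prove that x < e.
From a = y and c | a, c | y. y | c, so c = y. y ≤ e and e ≤ y, thus y = e. c = y, so c = e. From x < c, x < e.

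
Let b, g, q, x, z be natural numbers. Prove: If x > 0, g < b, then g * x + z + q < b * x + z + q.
From g < b and x > 0, g * x < b * x. Then g * x + z < b * x + z. Then g * x + z + q < b * x + z + q.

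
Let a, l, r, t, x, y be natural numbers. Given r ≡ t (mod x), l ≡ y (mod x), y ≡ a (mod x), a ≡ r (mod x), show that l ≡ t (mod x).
From l ≡ y (mod x) and y ≡ a (mod x), l ≡ a (mod x). a ≡ r (mod x), so l ≡ r (mod x). r ≡ t (mod x), so l ≡ t (mod x).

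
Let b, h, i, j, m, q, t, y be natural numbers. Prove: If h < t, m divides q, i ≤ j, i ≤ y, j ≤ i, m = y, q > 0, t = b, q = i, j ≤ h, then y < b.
Because j ≤ i and i ≤ j, j = i. Since m = y and m divides q, y divides q. q > 0, so y ≤ q. Because q = i, y ≤ i. i ≤ y, so i = y. Since j = i, j = y. j ≤ h and h < t, hence j < t. Since t = b, j < b. Since j = y, y < b.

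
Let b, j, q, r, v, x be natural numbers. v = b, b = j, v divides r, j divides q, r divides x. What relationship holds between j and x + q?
j divides x + q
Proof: From v = b and b = j, v = j. v divides r and r divides x, hence v divides x. v = j, so j divides x. From j divides q, j divides x + q.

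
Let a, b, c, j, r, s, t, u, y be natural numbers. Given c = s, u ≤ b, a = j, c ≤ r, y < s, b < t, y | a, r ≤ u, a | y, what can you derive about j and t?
j < t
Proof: y | a and a | y, thus y = a. a = j, so y = j. c = s and c ≤ r, therefore s ≤ r. y < s, so y < r. y = j, so j < r. Because r ≤ u and u ≤ b, r ≤ b. Since b < t, r < t. Since j < r, j < t.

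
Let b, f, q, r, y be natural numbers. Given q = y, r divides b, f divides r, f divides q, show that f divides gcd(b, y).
f divides r and r divides b, hence f divides b. q = y and f divides q, so f divides y. Since f divides b, f divides gcd(b, y).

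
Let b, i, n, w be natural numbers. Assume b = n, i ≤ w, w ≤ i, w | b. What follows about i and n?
i | n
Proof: Because w ≤ i and i ≤ w, w = i. b = n and w | b, so w | n. Since w = i, i | n.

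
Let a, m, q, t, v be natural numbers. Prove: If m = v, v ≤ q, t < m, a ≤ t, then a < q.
m = v and t < m, therefore t < v. Since a ≤ t, a < v. Because v ≤ q, a < q.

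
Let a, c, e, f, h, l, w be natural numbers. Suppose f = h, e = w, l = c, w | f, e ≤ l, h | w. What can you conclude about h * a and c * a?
h * a ≤ c * a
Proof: f = h and w | f, therefore w | h. Since h | w, w = h. Since e = w and e ≤ l, w ≤ l. From l = c, w ≤ c. w = h, so h ≤ c. Then h * a ≤ c * a.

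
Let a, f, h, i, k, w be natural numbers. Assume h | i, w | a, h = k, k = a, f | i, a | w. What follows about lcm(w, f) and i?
lcm(w, f) | i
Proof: Since h = k and k = a, h = a. Because a | w and w | a, a = w. h = a, so h = w. Since h | i, w | i. Because f | i, lcm(w, f) | i.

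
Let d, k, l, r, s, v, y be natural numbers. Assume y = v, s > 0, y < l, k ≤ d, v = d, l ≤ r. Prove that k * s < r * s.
y < l and l ≤ r, hence y < r. Since y = v, v < r. Because v = d, d < r. From k ≤ d, k < r. Since s > 0, by multiplying by a positive, k * s < r * s.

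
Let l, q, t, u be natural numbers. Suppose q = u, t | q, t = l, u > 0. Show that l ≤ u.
q = u and t | q, hence t | u. Since u > 0, t ≤ u. Since t = l, l ≤ u.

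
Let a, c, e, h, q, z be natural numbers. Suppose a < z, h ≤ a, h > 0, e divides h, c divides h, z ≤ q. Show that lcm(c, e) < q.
c divides h and e divides h, therefore lcm(c, e) divides h. Since h > 0, lcm(c, e) ≤ h. From a < z and z ≤ q, a < q. h ≤ a, so h < q. Since lcm(c, e) ≤ h, lcm(c, e) < q.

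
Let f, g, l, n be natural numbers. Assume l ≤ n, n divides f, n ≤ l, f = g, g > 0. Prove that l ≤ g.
Because n ≤ l and l ≤ n, n = l. f = g and n divides f, so n divides g. g > 0, so n ≤ g. Since n = l, l ≤ g.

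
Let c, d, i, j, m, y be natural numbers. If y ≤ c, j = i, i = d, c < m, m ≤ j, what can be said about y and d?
y < d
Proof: j = i and m ≤ j, thus m ≤ i. Since c < m, c < i. Since y ≤ c, y < i. i = d, so y < d.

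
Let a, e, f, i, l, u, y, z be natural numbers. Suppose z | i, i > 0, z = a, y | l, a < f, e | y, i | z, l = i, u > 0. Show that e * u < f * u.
i | z and z | i, thus i = z. z = a, so i = a. From l = i and y | l, y | i. e | y, so e | i. Since i > 0, e ≤ i. Since i = a, e ≤ a. a < f, so e < f. Since u > 0, e * u < f * u.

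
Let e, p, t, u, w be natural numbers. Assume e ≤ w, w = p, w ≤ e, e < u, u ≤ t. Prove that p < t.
e ≤ w and w ≤ e, thus e = w. From w = p, e = p. Because e < u and u ≤ t, e < t. Since e = p, p < t.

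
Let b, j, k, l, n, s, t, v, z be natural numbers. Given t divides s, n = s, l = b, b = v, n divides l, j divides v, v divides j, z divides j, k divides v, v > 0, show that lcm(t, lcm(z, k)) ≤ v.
From l = b and b = v, l = v. n divides l, so n divides v. Since n = s, s divides v. t divides s, so t divides v. j divides v and v divides j, hence j = v. Since z divides j, z divides v. k divides v, so lcm(z, k) divides v. Since t divides v, lcm(t, lcm(z, k)) divides v. Since v > 0, lcm(t, lcm(z, k)) ≤ v.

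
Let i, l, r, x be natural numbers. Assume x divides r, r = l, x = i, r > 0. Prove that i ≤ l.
From x divides r and r > 0, x ≤ r. x = i, so i ≤ r. r = l, so i ≤ l.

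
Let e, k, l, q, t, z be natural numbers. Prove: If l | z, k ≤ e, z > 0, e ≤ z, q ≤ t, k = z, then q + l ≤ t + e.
Because k = z and k ≤ e, z ≤ e. Since e ≤ z, z = e. l | z and z > 0, so l ≤ z. From z = e, l ≤ e. Since q ≤ t, q + l ≤ t + e.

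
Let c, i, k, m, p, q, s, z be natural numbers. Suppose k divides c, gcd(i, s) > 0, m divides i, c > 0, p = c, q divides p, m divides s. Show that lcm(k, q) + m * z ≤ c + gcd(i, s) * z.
From p = c and q divides p, q divides c. k divides c, so lcm(k, q) divides c. From c > 0, lcm(k, q) ≤ c. m divides i and m divides s, thus m divides gcd(i, s). From gcd(i, s) > 0, m ≤ gcd(i, s). By multiplying by a non-negative, m * z ≤ gcd(i, s) * z. lcm(k, q) ≤ c, so lcm(k, q) + m * z ≤ c + gcd(i, s) * z.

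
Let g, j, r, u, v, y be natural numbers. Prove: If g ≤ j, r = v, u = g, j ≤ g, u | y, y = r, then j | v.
Since y = r and r = v, y = v. g ≤ j and j ≤ g, therefore g = j. u = g, so u = j. u | y, so j | y. y = v, so j | v.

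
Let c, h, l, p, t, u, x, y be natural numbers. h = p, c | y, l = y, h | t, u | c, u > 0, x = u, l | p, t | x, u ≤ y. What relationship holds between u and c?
u = c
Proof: l = y and l | p, therefore y | p. Since h = p and h | t, p | t. t | x, so p | x. Since x = u, p | u. Since y | p, y | u. u > 0, so y ≤ u. u ≤ y, so y = u. Since c | y, c | u. u | c, so u = c.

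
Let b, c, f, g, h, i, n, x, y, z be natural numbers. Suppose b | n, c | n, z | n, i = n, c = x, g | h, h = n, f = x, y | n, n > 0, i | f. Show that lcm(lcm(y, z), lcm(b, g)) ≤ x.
From i = n and i | f, n | f. Since f = x, n | x. Because c = x and c | n, x | n. n | x, so n = x. y | n and z | n, so lcm(y, z) | n. Since h = n and g | h, g | n. Since b | n, lcm(b, g) | n. Since lcm(y, z) | n, lcm(lcm(y, z), lcm(b, g)) | n. n > 0, so lcm(lcm(y, z), lcm(b, g)) ≤ n. Since n = x, lcm(lcm(y, z), lcm(b, g)) ≤ x.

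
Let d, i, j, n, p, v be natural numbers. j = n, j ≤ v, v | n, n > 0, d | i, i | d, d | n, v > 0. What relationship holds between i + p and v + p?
i + p ≤ v + p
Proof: j = n and j ≤ v, thus n ≤ v. From v | n and n > 0, v ≤ n. Since n ≤ v, n = v. d | i and i | d, therefore d = i. d | n, so i | n. Since n = v, i | v. From v > 0, i ≤ v. Then i + p ≤ v + p.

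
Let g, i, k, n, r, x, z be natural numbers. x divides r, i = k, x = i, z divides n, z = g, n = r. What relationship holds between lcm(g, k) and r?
lcm(g, k) divides r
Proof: Because n = r and z divides n, z divides r. z = g, so g divides r. Because x = i and i = k, x = k. Since x divides r, k divides r. Since g divides r, lcm(g, k) divides r.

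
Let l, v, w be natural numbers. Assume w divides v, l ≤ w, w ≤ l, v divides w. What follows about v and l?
v = l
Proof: l ≤ w and w ≤ l, therefore l = w. w divides v and v divides w, therefore w = v. From l = w, l = v. Then v = l.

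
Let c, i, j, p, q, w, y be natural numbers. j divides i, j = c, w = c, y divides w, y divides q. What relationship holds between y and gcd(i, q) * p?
y divides gcd(i, q) * p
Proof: w = c and y divides w, hence y divides c. j = c and j divides i, therefore c divides i. y divides c, so y divides i. Since y divides q, y divides gcd(i, q). Then y divides gcd(i, q) * p.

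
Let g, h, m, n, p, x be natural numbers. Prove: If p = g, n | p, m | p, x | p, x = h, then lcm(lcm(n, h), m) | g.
Since x = h and x | p, h | p. Since n | p, lcm(n, h) | p. From m | p, lcm(lcm(n, h), m) | p. p = g, so lcm(lcm(n, h), m) | g.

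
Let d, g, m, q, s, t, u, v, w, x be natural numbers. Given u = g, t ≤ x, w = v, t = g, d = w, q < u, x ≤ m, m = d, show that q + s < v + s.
From u = g and q < u, q < g. d = w and w = v, so d = v. From t ≤ x and x ≤ m, t ≤ m. t = g, so g ≤ m. m = d, so g ≤ d. Since d = v, g ≤ v. Because q < g, q < v. Then q + s < v + s.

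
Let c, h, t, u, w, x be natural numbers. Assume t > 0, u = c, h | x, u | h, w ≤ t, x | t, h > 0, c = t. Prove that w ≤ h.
u = c and c = t, so u = t. u | h, so t | h. Since h > 0, t ≤ h. h | x and x | t, therefore h | t. t > 0, so h ≤ t. t ≤ h, so t = h. Since w ≤ t, w ≤ h.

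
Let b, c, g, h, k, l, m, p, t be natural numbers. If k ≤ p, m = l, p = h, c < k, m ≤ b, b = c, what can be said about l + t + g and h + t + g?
l + t + g < h + t + g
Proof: m = l and m ≤ b, so l ≤ b. b = c, so l ≤ c. c < k and k ≤ p, hence c < p. Since p = h, c < h. Since l ≤ c, l < h. Then l + t < h + t. Then l + t + g < h + t + g.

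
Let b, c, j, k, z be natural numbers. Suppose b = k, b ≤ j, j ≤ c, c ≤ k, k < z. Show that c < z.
b ≤ j and j ≤ c, therefore b ≤ c. b = k, so k ≤ c. Since c ≤ k, k = c. Since k < z, c < z.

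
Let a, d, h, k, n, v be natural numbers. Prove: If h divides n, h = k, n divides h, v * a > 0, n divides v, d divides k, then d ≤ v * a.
n divides h and h divides n, hence n = h. h = k, so n = k. From n divides v, k divides v. d divides k, so d divides v. Then d divides v * a. Since v * a > 0, d ≤ v * a.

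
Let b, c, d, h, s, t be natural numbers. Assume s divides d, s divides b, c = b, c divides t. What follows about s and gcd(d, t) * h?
s divides gcd(d, t) * h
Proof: c = b and c divides t, therefore b divides t. s divides b, so s divides t. s divides d, so s divides gcd(d, t). Then s divides gcd(d, t) * h.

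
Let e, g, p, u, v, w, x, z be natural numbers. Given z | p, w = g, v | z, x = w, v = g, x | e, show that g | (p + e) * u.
v = g and v | z, thus g | z. Since z | p, g | p. x = w and w = g, thus x = g. Since x | e, g | e. Since g | p, g | p + e. Then g | (p + e) * u.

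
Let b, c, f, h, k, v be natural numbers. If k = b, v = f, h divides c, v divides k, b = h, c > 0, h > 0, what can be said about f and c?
f ≤ c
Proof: k = b and b = h, hence k = h. Because v divides k, v divides h. h > 0, so v ≤ h. Since h divides c and c > 0, h ≤ c. v ≤ h, so v ≤ c. Since v = f, f ≤ c.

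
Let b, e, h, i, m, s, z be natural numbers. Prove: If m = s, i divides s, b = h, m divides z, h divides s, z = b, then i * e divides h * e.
Since z = b and b = h, z = h. From m = s and m divides z, s divides z. Since z = h, s divides h. Since h divides s, s = h. i divides s, so i divides h. Then i * e divides h * e.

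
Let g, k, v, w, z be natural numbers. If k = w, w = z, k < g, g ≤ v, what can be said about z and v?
z < v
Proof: From k = w and w = z, k = z. Since k < g, z < g. g ≤ v, so z < v.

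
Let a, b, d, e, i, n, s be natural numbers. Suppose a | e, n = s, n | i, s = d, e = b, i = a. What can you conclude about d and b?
d | b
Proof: i = a and n | i, hence n | a. Since a | e, n | e. Since n = s, s | e. Because s = d, d | e. e = b, so d | b.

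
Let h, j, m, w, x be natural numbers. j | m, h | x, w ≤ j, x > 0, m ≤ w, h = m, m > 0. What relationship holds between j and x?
j ≤ x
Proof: m ≤ w and w ≤ j, hence m ≤ j. From j | m and m > 0, j ≤ m. Since m ≤ j, m = j. h = m, so h = j. h | x and x > 0, therefore h ≤ x. h = j, so j ≤ x.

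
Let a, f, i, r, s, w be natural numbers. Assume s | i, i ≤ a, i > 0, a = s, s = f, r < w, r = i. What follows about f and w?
f < w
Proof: Because a = s and i ≤ a, i ≤ s. s | i and i > 0, so s ≤ i. i ≤ s, so i = s. Since s = f, i = f. From r = i and r < w, i < w. From i = f, f < w.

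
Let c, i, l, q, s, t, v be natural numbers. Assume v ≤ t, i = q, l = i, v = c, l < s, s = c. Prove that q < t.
Since s = c and l < s, l < c. Because l = i, i < c. v = c and v ≤ t, therefore c ≤ t. i < c, so i < t. Since i = q, q < t.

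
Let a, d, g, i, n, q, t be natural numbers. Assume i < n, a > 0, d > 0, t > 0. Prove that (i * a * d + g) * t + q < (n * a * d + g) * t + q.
i < n and a > 0. By multiplying by a positive, i * a < n * a. Since d > 0, by multiplying by a positive, i * a * d < n * a * d. Then i * a * d + g < n * a * d + g. Since t > 0, by multiplying by a positive, (i * a * d + g) * t < (n * a * d + g) * t. Then (i * a * d + g) * t + q < (n * a * d + g) * t + q.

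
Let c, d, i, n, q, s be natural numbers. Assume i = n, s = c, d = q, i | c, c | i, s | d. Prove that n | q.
c | i and i | c, so c = i. i = n, so c = n. Since s = c and s | d, c | d. Because c = n, n | d. d = q, so n | q.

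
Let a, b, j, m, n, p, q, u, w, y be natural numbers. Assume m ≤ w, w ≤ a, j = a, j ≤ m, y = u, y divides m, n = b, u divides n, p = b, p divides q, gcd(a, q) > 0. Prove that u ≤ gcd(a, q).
m ≤ w and w ≤ a, so m ≤ a. j = a and j ≤ m, therefore a ≤ m. Since m ≤ a, m = a. From y = u and y divides m, u divides m. m = a, so u divides a. Since n = b and u divides n, u divides b. p = b and p divides q, thus b divides q. u divides b, so u divides q. u divides a, so u divides gcd(a, q). Since gcd(a, q) > 0, u ≤ gcd(a, q).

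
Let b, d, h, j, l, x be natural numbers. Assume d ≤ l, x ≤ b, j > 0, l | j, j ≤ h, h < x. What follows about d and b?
d < b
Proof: l | j and j > 0, therefore l ≤ j. Since d ≤ l, d ≤ j. h < x and x ≤ b, so h < b. j ≤ h, so j < b. Since d ≤ j, d < b.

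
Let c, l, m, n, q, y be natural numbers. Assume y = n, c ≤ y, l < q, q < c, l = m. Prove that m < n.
l = m and l < q, therefore m < q. q < c, so m < c. Since y = n and c ≤ y, c ≤ n. m < c, so m < n.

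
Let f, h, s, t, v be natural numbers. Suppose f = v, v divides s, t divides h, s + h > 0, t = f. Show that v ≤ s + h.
Because t = f and f = v, t = v. Since t divides h, v divides h. Since v divides s, v divides s + h. s + h > 0, so v ≤ s + h.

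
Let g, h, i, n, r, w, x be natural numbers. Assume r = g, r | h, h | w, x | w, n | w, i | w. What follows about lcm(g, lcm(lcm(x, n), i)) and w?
lcm(g, lcm(lcm(x, n), i)) | w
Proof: r | h and h | w, thus r | w. Since r = g, g | w. Since x | w and n | w, lcm(x, n) | w. Since i | w, lcm(lcm(x, n), i) | w. Because g | w, lcm(g, lcm(lcm(x, n), i)) | w.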